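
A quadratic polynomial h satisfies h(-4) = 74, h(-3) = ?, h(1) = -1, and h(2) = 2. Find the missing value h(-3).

The 3 known points determine the degree-2 polynomial uniquely.
Write h(x) = ax^2 + bx + c. Substituting each data point gives a linear system:
  16a - 4b + c = 74
  a + b + c = -1
  4a + 2b + c = 2
Solving the system yields a = 3, b = -6, c = 2.
So h(x) = 3x^2 - 6x + 2.
Then h(-3) = 47.

47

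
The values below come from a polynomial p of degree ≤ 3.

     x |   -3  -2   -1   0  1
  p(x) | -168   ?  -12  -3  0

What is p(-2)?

On equispaced nodes a degree-3 polynomial has vanishing fourth forward difference, so
  p(-3) - 4·p(-2) + 6·p(-1) - 4·p(0) + p(1) = 0.
Substituting the known values and solving for p(-2):
  -4·p(-2) = 228
  p(-2) = -57.

-57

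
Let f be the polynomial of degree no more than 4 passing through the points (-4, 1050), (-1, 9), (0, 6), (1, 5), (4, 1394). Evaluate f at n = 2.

84

Using the Lagrange interpolation formula with nodes -4, -1, 0, 1, 4:
  L_0(n) = (n + 1)n(n - 1)(n - 4) / 480
  L_1(n) = (n + 4)n(n - 1)(n - 4) / -30
  L_2(n) = (n + 4)(n + 1)(n - 1)(n - 4) / 16
  L_3(n) = (n + 4)(n + 1)n(n - 4) / -30
  L_4(n) = (n + 4)(n + 1)n(n - 1) / 480
Then f(n) = 1050·L_0(n) + 9·L_1(n) + 6·L_2(n) + 5·L_3(n) + 1394·L_4(n).
Expanding and collecting terms gives f(n) = 5n⁴ + 3n³ - 4n² - 5n + 6.
Evaluating at n = 2: f(2) = 84.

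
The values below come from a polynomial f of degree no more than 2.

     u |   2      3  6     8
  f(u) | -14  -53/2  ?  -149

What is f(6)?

-88

The 3 known points determine the degree-2 polynomial uniquely.
Write f(u) = au^2 + bu + c. Substituting each data point gives a linear system:
  4a + 2b + c = -14
  9a + 3b + c = -53/2
  64a + 8b + c = -149
Solving the system yields a = -2, b = -5/2, c = -1.
So f(u) = -2u^2 - (5/2)u - 1.
Then f(6) = -88.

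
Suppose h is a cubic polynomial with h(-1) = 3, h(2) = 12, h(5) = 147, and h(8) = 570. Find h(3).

35

Forward differences of the values at u = -1, 2, 5, 8:
  h  : 3  12  147  570
  Δ  : 9  135  423
  Δ^2: 126  288
  Δ^3: 162
The third differences are constant, confirming degree 3.
Interpolating (Newton forward form) and evaluating at u = 3 gives h(3) = 35.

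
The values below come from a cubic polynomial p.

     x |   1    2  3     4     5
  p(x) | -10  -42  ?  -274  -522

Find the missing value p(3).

The 4 known points determine the degree-3 polynomial uniquely.
Write p(x) = ax^3 + bx^2 + cx + d. Substituting each data point gives a linear system:
  a + b + c + d = -10
  8a + 4b + 2c + d = -42
  64a + 16b + 4c + d = -274
  125a + 25b + 5c + d = -522
Solving the system yields a = -4, b = 0, c = -4, d = -2.
So p(x) = -4x^3 - 4x - 2.
Then p(3) = -122.

-122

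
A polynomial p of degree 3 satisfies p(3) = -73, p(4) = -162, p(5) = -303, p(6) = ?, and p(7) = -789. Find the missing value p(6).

The 4 known points determine the degree-3 polynomial uniquely.
Write p(n) = an^3 + bn^2 + cn + d. Substituting each data point gives a linear system:
  27a + 9b + 3c + d = -73
  64a + 16b + 4c + d = -162
  125a + 25b + 5c + d = -303
  343a + 49b + 7c + d = -789
Solving the system yields a = -2, b = -2, c = -1, d = 2.
So p(n) = -2n^3 - 2n^2 - n + 2.
Then p(6) = -508.

-508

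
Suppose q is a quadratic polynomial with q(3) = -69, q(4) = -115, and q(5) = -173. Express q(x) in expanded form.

q(x) = -6x^2 - 4x - 3

Write q(x) = ax^2 + bx + c. Substituting each data point gives a linear system:
  9a + 3b + c = -69
  16a + 4b + c = -115
  25a + 5b + c = -173
Solving the system yields a = -6, b = -4, c = -3.
So q(x) = -6x^2 - 4x - 3.
Check: q(3) = -69. ✓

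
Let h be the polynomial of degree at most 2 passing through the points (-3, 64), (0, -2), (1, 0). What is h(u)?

h(u) = 6u^2 - 4u - 2

Write h(u) = au^2 + bu + c. Substituting each data point gives a linear system:
  9a - 3b + c = 64
  c = -2
  a + b + c = 0
Solving the system yields a = 6, b = -4, c = -2.
So h(u) = 6u^2 - 4u - 2.
Check: h(-3) = 64. ✓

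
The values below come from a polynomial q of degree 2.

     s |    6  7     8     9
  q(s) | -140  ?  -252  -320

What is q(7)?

-192

The 3 known points determine the degree-2 polynomial uniquely.
Write q(s) = as^2 + bs + c. Substituting each data point gives a linear system:
  36a + 6b + c = -140
  64a + 8b + c = -252
  81a + 9b + c = -320
Solving the system yields a = -4, b = 0, c = 4.
So q(s) = -4s² + 4.
Then q(7) = -192.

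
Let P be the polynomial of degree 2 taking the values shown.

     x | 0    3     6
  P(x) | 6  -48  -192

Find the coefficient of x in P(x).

-3

Write P(x) = ax^2 + bx + c. Substituting each data point gives a linear system:
  c = 6
  9a + 3b + c = -48
  36a + 6b + c = -192
Solving the system yields a = -5, b = -3, c = 6.
So P(x) = -5x² - 3x + 6.
The coefficient of x is -3.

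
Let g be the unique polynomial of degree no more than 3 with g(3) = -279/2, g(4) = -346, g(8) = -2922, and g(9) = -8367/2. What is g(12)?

-10026

Write g(u) = au^3 + bu^2 + cu + d. Substituting each data point gives a linear system:
  27a + 9b + 3c + d = -279/2
  64a + 16b + 4c + d = -346
  512a + 64b + 8c + d = -2922
  729a + 81b + 9c + d = -8367/2
Solving the system yields a = -6, b = 5/2, c = -2, d = 6.
So g(u) = -6u³ + (5/2)u² - 2u + 6.
Then g(12) = -10026.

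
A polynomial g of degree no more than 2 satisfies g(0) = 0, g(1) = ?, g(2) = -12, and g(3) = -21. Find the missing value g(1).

On equispaced nodes a degree-2 polynomial has vanishing third forward difference, so
  - g(0) + 3·g(1) - 3·g(2) + g(3) = 0.
Substituting the known values and solving for g(1):
  3·g(1) = -15
  g(1) = -5.

-5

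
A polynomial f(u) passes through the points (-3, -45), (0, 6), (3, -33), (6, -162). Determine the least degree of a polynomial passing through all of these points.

2

Forward differences of the values at u = -3, 0, 3, 6:
  f  : -45  6  -33  -162
  Δ  : 51  -39  -129
  Δ^2: -90  -90
  Δ^3: 0
The second differences are constant (-90) and nonzero, while all higher differences vanish, so the minimal degree is 2.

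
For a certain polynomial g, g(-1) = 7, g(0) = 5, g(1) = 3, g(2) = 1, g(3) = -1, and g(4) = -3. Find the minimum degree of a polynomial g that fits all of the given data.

1

Forward differences of the values at n = -1, 0, 1, 2, 3, 4:
  g  : 7  5  3  1  -1  -3
  Δ  : -2  -2  -2  -2  -2
  Δ^2: 0  0  0  0
  Δ^3: 0  0  0
  Δ^4: 0  0
  Δ^5: 0
The first differences are constant (-2) and nonzero, while all higher differences vanish, so the minimal degree is 1.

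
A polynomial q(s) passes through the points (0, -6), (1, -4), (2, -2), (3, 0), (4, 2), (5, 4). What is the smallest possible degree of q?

Forward differences of the values at s = 0, 1, 2, 3, 4, 5:
  q  : -6  -4  -2  0  2  4
  Δ  : 2  2  2  2  2
  Δ^2: 0  0  0  0
  Δ^3: 0  0  0
  Δ^4: 0  0
  Δ^5: 0
The first differences are constant (2) and nonzero, while all higher differences vanish, so the minimal degree is 1.

1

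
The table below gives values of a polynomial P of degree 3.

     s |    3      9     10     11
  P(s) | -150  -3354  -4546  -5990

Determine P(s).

P(s) = -4s^3 - 6s^2 + 6s - 6

Using the Lagrange interpolation formula with nodes 3, 9, 10, 11:
  L_0(s) = (s - 9)(s - 10)(s - 11) / -336
  L_1(s) = (s - 3)(s - 10)(s - 11) / 12
  L_2(s) = (s - 3)(s - 9)(s - 11) / -7
  L_3(s) = (s - 3)(s - 9)(s - 10) / 16
Then P(s) = -150·L_0(s) - 3354·L_1(s) - 4546·L_2(s) - 5990·L_3(s).
Expanding and collecting terms gives P(s) = -4s^3 - 6s^2 + 6s - 6.
Check: P(11) = -5990. ✓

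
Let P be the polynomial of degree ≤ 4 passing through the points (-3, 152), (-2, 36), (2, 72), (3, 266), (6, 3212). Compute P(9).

Write P(t) = at^4 + bt^3 + ct^2 + dt + e. Substituting each data point gives a linear system:
  81a - 27b + 9c - 3d + e = 152
  16a - 8b + 4c - 2d + e = 36
  16a + 8b + 4c + 2d + e = 72
  81a + 27b + 9c + 3d + e = 266
  1296a + 216b + 36c + 6d + e = 3212
Solving the system yields a = 2, b = 2, c = 5, d = 1, e = 2.
So P(t) = 2t^4 + 2t^3 + 5t^2 + t + 2.
Then P(9) = 14996.

14996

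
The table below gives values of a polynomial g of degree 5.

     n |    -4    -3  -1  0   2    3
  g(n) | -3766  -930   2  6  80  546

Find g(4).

2402

Write g(n) = an^5 + bn^4 + cn^3 + dn^2 + en + k. Substituting each data point gives a linear system:
  -1024a + 256b - 64c + 16d - 4e + k = -3766
  -243a + 81b - 27c + 9d - 3e + k = -930
  -a + b - c + d - e + k = 2
  k = 6
  32a + 16b + 8c + 4d + 2e + k = 80
  243a + 81b + 27c + 9d + 3e + k = 546
Solving the system yields a = 3, b = -3, c = 0, d = 5, e = 3, k = 6.
So g(n) = 3n^5 - 3n^4 + 5n^2 + 3n + 6.
Then g(4) = 2402.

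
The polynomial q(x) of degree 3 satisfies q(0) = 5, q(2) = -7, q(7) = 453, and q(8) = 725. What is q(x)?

Write q(x) = ax^3 + bx^2 + cx + d. Substituting each data point gives a linear system:
  d = 5
  8a + 4b + 2c + d = -7
  343a + 49b + 7c + d = 453
  512a + 64b + 8c + d = 725
Solving the system yields a = 2, b = -4, c = -6, d = 5.
So q(x) = 2x³ - 4x² - 6x + 5.
Check: q(0) = 5. ✓

q(x) = 2x^3 - 4x^2 - 6x + 5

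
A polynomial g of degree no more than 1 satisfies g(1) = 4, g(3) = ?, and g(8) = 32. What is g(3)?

12

The 2 known points determine the degree-1 polynomial uniquely.
Write g(t) = at + b. Substituting each data point gives a linear system:
  a + b = 4
  8a + b = 32
Solving the system yields a = 4, b = 0.
So g(t) = 4t.
Then g(3) = 12.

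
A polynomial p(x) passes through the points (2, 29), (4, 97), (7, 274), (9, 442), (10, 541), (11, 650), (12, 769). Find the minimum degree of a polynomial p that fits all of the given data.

Divided differences on the nodes 2, 4, 7, 9, 10, 11, 12:
  order 0: 29  97  274  442  541  650  769
  order 1: 34  59  84  99  109  119
  order 2: 5  5  5  5  5
  order 3: 0  0  0  0
  order 4: 0  0  0
  order 5: 0  0
  order 6: 0
The order-2 divided differences are all 5 (nonzero) and every higher order vanishes, so the data lies on a polynomial of degree exactly 2.

2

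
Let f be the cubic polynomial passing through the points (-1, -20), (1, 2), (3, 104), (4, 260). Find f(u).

f(u) = 5u^3 - 5u^2 + 6u - 4

Using the Lagrange interpolation formula with nodes -1, 1, 3, 4:
  L_0(u) = (u - 1)(u - 3)(u - 4) / -40
  L_1(u) = (u + 1)(u - 3)(u - 4) / 12
  L_2(u) = (u + 1)(u - 1)(u - 4) / -8
  L_3(u) = (u + 1)(u - 1)(u - 3) / 15
Then f(u) = -20·L_0(u) + 2·L_1(u) + 104·L_2(u) + 260·L_3(u).
Expanding and collecting terms gives f(u) = 5u³ - 5u² + 6u - 4.
Check: f(4) = 260. ✓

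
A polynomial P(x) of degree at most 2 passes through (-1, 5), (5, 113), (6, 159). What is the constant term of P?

Write P(x) = ax^2 + bx + c. Substituting each data point gives a linear system:
  a - b + c = 5
  25a + 5b + c = 113
  36a + 6b + c = 159
Solving the system yields a = 4, b = 2, c = 3.
So P(x) = 4x^2 + 2x + 3.
The constant term is 3.

3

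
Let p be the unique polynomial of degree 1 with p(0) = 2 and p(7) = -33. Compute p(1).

Using the Lagrange interpolation formula with nodes 0, 7:
  L_0(t) = (t - 7) / -7
  L_1(t) = t / 7
Then p(t) = 2·L_0(t) - 33·L_1(t).
Expanding and collecting terms gives p(t) = -5t + 2.
Evaluating at t = 1: p(1) = -3.

-3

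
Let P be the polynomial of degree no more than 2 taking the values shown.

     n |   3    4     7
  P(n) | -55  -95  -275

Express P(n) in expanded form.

P(n) = -5n^2 - 5n + 5

Write P(n) = an^2 + bn + c. Substituting each data point gives a linear system:
  9a + 3b + c = -55
  16a + 4b + c = -95
  49a + 7b + c = -275
Solving the system yields a = -5, b = -5, c = 5.
So P(n) = -5n^2 - 5n + 5.
Check: P(4) = -95. ✓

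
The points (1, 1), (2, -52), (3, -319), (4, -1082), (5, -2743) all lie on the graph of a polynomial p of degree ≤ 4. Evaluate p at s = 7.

Write p(s) = as^4 + bs^3 + cs^2 + ds + e. Substituting each data point gives a linear system:
  a + b + c + d + e = 1
  16a + 8b + 4c + 2d + e = -52
  81a + 27b + 9c + 3d + e = -319
  256a + 64b + 16c + 4d + e = -1082
  625a + 125b + 25c + 5d + e = -2743
Solving the system yields a = -5, b = 3, c = 0, d = 1, e = 2.
So p(s) = -5s^4 + 3s^3 + s + 2.
Then p(7) = -10967.

-10967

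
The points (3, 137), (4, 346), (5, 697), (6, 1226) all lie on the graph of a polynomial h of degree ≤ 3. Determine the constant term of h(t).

2

Write h(t) = at^3 + bt^2 + ct + d. Substituting each data point gives a linear system:
  27a + 9b + 3c + d = 137
  64a + 16b + 4c + d = 346
  125a + 25b + 5c + d = 697
  216a + 36b + 6c + d = 1226
Solving the system yields a = 6, b = -1, c = -6, d = 2.
So h(t) = 6t^3 - t^2 - 6t + 2.
The constant term is 2.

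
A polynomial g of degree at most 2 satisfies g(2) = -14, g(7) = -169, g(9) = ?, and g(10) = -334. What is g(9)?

The 3 known points determine the degree-2 polynomial uniquely.
Write g(n) = an^2 + bn + c. Substituting each data point gives a linear system:
  4a + 2b + c = -14
  49a + 7b + c = -169
  100a + 10b + c = -334
Solving the system yields a = -3, b = -4, c = 6.
So g(n) = -3n² - 4n + 6.
Then g(9) = -273.

-273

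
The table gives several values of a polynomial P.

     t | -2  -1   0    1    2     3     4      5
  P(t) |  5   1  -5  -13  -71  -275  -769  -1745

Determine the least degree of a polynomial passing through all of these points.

4

Forward differences of the values at t = -2, -1, 0, 1, 2, 3, 4, 5:
  P  : 5  1  -5  -13  -71  -275  -769  -1745
  Δ  : -4  -6  -8  -58  -204  -494  -976
  Δ^2: -2  -2  -50  -146  -290  -482
  Δ^3: 0  -48  -96  -144  -192
  Δ^4: -48  -48  -48  -48
  Δ^5: 0  0  0
  Δ^6: 0  0
  Δ^7: 0
The fourth differences are constant (-48) and nonzero, while all higher differences vanish, so the minimal degree is 4.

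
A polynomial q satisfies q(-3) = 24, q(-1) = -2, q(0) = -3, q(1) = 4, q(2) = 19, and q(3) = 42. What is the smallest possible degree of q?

2

Divided differences on the nodes -3, -1, 0, 1, 2, 3:
  order 0: 24  -2  -3  4  19  42
  order 1: -13  -1  7  15  23
  order 2: 4  4  4  4
  order 3: 0  0  0
  order 4: 0  0
  order 5: 0
The order-2 divided differences are all 4 (nonzero) and every higher order vanishes, so the data lies on a polynomial of degree exactly 2.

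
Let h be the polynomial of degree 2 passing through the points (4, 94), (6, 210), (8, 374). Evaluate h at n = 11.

710

Write h(n) = an^2 + bn + c. Substituting each data point gives a linear system:
  16a + 4b + c = 94
  36a + 6b + c = 210
  64a + 8b + c = 374
Solving the system yields a = 6, b = -2, c = 6.
So h(n) = 6n² - 2n + 6.
Then h(11) = 710.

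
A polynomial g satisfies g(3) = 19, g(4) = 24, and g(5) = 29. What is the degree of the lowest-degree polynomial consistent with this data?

1

Forward differences of the values at x = 3, 4, 5:
  g  : 19  24  29
  Δ  : 5  5
  Δ^2: 0
The first differences are constant (5) and nonzero, while all higher differences vanish, so the minimal degree is 1.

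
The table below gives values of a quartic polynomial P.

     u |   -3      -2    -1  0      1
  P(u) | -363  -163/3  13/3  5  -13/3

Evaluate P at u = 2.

-359/3

Write P(u) = au^4 + bu^3 + cu^2 + du + e. Substituting each data point gives a linear system:
  81a - 27b + 9c - 3d + e = -363
  16a - 8b + 4c - 2d + e = -163/3
  a - b + c - d + e = 13/3
  e = 5
  a + b + c + d + e = -13/3
Solving the system yields a = -6, b = -4, c = 1, d = -1/3, e = 5.
So P(u) = -6u^4 - 4u^3 + u^2 - (1/3)u + 5.
Then P(2) = -359/3.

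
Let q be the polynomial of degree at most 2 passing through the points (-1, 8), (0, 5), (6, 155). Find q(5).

110

Using the Lagrange interpolation formula with nodes -1, 0, 6:
  L_0(s) = s(s - 6) / 7
  L_1(s) = (s + 1)(s - 6) / -6
  L_2(s) = (s + 1)s / 42
Then q(s) = 8·L_0(s) + 5·L_1(s) + 155·L_2(s).
Expanding and collecting terms gives q(s) = 4s^2 + s + 5.
Evaluating at s = 5: q(5) = 110.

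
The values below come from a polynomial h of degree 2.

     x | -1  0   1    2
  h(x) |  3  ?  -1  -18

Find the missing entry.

On equispaced nodes a degree-2 polynomial has vanishing third forward difference, so
  - h(-1) + 3·h(0) - 3·h(1) + h(2) = 0.
Substituting the known values and solving for h(0):
  3·h(0) = 18
  h(0) = 6.

6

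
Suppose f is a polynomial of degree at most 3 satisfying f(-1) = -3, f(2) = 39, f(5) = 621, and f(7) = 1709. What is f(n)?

f(n) = 5n^3 - n + 1

Write f(n) = an^3 + bn^2 + cn + d. Substituting each data point gives a linear system:
  -a + b - c + d = -3
  8a + 4b + 2c + d = 39
  125a + 25b + 5c + d = 621
  343a + 49b + 7c + d = 1709
Solving the system yields a = 5, b = 0, c = -1, d = 1.
So f(n) = 5n³ - n + 1.
Check: f(2) = 39. ✓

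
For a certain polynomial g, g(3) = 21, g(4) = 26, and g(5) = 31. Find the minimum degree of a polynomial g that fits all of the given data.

Forward differences of the values at t = 3, 4, 5:
  g  : 21  26  31
  Δ  : 5  5
  Δ^2: 0
The first differences are constant (5) and nonzero, while all higher differences vanish, so the minimal degree is 1.

1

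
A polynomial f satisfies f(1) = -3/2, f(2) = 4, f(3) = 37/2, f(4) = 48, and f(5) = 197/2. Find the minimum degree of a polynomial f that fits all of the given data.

Forward differences of the values at n = 1, 2, 3, 4, 5:
  f  : -3/2  4  37/2  48  197/2
  Δ  : 11/2  29/2  59/2  101/2
  Δ^2: 9  15  21
  Δ^3: 6  6
  Δ^4: 0
The third differences are constant (6) and nonzero, while all higher differences vanish, so the minimal degree is 3.

3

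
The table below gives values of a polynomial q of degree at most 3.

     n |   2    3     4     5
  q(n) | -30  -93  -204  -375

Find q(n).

Write q(n) = an^3 + bn^2 + cn + d. Substituting each data point gives a linear system:
  8a + 4b + 2c + d = -30
  27a + 9b + 3c + d = -93
  64a + 16b + 4c + d = -204
  125a + 25b + 5c + d = -375
Solving the system yields a = -2, b = -6, c = 5, d = 0.
So q(n) = -2n^3 - 6n^2 + 5n.
Check: q(4) = -204. ✓

q(n) = -2n^3 - 6n^2 + 5n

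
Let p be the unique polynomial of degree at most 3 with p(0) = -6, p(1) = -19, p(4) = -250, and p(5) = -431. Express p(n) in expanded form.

Write p(n) = an^3 + bn^2 + cn + d. Substituting each data point gives a linear system:
  d = -6
  a + b + c + d = -19
  64a + 16b + 4c + d = -250
  125a + 25b + 5c + d = -431
Solving the system yields a = -2, b = -6, c = -5, d = -6.
So p(n) = -2n^3 - 6n^2 - 5n - 6.
Check: p(5) = -431. ✓

p(n) = -2n^3 - 6n^2 - 5n - 6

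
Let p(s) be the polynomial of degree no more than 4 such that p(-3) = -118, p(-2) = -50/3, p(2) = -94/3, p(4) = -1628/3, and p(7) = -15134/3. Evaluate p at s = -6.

Using the Lagrange interpolation formula with nodes -3, -2, 2, 4, 7:
  L_0(s) = (s + 2)(s - 2)(s - 4)(s - 7) / 350
  L_1(s) = (s + 3)(s - 2)(s - 4)(s - 7) / -216
  L_2(s) = (s + 3)(s + 2)(s - 4)(s - 7) / 200
  L_3(s) = (s + 3)(s + 2)(s - 2)(s - 7) / -252
  L_4(s) = (s + 3)(s + 2)(s - 2)(s - 4) / 1350
Then p(s) = -118·L_0(s) - 50/3·L_1(s) - 94/3·L_2(s) - 1628/3·L_3(s) - 15134/3·L_4(s).
Expanding and collecting terms gives p(s) = -2s^4 - s^3 + 2s^2 + (1/3)s.
Evaluating at s = -6: p(-6) = -2306.

-2306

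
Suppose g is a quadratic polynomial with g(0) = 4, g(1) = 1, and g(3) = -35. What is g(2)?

-12

Using the Lagrange interpolation formula with nodes 0, 1, 3:
  L_0(s) = (s - 1)(s - 3) / 3
  L_1(s) = s(s - 3) / -2
  L_2(s) = s(s - 1) / 6
Then g(s) = 4·L_0(s) + 1·L_1(s) - 35·L_2(s).
Expanding and collecting terms gives g(s) = -5s² + 2s + 4.
Evaluating at s = 2: g(2) = -12.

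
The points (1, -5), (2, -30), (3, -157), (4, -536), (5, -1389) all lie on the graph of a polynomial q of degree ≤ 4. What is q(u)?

q(u) = -3u^4 + 5u^3 - 6u^2 + 3u - 4

Write q(u) = au^4 + bu^3 + cu^2 + du + e. Substituting each data point gives a linear system:
  a + b + c + d + e = -5
  16a + 8b + 4c + 2d + e = -30
  81a + 27b + 9c + 3d + e = -157
  256a + 64b + 16c + 4d + e = -536
  625a + 125b + 25c + 5d + e = -1389
Solving the system yields a = -3, b = 5, c = -6, d = 3, e = -4.
So q(u) = -3u⁴ + 5u³ - 6u² + 3u - 4.
Check: q(3) = -157. ✓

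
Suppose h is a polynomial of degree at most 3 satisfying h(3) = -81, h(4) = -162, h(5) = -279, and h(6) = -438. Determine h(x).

h(x) = -x^3 - 6x^2 - 2x + 6

Write h(x) = ax^3 + bx^2 + cx + d. Substituting each data point gives a linear system:
  27a + 9b + 3c + d = -81
  64a + 16b + 4c + d = -162
  125a + 25b + 5c + d = -279
  216a + 36b + 6c + d = -438
Solving the system yields a = -1, b = -6, c = -2, d = 6.
So h(x) = -x³ - 6x² - 2x + 6.
Check: h(5) = -279. ✓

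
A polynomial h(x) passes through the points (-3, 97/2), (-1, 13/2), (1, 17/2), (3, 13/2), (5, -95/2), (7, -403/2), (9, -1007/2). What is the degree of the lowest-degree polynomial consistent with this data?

3

Divided differences on the nodes -3, -1, 1, 3, 5, 7, 9:
  order 0: 97/2  13/2  17/2  13/2  -95/2  -403/2  -1007/2
  order 1: -21  1  -1  -27  -77  -151
  order 2: 11/2  -1/2  -13/2  -25/2  -37/2
  order 3: -1  -1  -1  -1
  order 4: 0  0  0
  order 5: 0  0
  order 6: 0
The order-3 divided differences are all -1 (nonzero) and every higher order vanishes, so the data lies on a polynomial of degree exactly 3.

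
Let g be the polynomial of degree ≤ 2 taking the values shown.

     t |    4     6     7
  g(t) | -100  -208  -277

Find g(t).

Write g(t) = at^2 + bt + c. Substituting each data point gives a linear system:
  16a + 4b + c = -100
  36a + 6b + c = -208
  49a + 7b + c = -277
Solving the system yields a = -5, b = -4, c = -4.
So g(t) = -5t² - 4t - 4.
Check: g(6) = -208. ✓

g(t) = -5t^2 - 4t - 4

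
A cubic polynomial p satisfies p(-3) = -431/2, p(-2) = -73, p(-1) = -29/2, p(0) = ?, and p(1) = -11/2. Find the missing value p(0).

-4

The 4 known points determine the degree-3 polynomial uniquely.
Write p(x) = ax^3 + bx^2 + cx + d. Substituting each data point gives a linear system:
  -27a + 9b - 3c + d = -431/2
  -8a + 4b - 2c + d = -73
  -a + b - c + d = -29/2
  a + b + c + d = -11/2
Solving the system yields a = 6, b = -6, c = -3/2, d = -4.
So p(x) = 6x³ - 6x² - (3/2)x - 4.
Then p(0) = -4.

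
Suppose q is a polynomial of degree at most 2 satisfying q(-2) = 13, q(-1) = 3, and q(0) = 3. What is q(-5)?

103

Using the Lagrange interpolation formula with nodes -2, -1, 0:
  L_0(t) = (t + 1)t / 2
  L_1(t) = (t + 2)t / -1
  L_2(t) = (t + 2)(t + 1) / 2
Then q(t) = 13·L_0(t) + 3·L_1(t) + 3·L_2(t).
Expanding and collecting terms gives q(t) = 5t^2 + 5t + 3.
Evaluating at t = -5: q(-5) = 103.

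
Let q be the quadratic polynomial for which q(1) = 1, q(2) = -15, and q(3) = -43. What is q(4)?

Using the Lagrange interpolation formula with nodes 1, 2, 3:
  L_0(s) = (s - 2)(s - 3) / 2
  L_1(s) = (s - 1)(s - 3) / -1
  L_2(s) = (s - 1)(s - 2) / 2
Then q(s) = 1·L_0(s) - 15·L_1(s) - 43·L_2(s).
Expanding and collecting terms gives q(s) = -6s^2 + 2s + 5.
Evaluating at s = 4: q(4) = -83.

-83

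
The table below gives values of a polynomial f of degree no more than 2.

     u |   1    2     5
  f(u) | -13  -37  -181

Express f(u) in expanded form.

f(u) = -6u^2 - 6u - 1

Using the Lagrange interpolation formula with nodes 1, 2, 5:
  L_0(u) = (u - 2)(u - 5) / 4
  L_1(u) = (u - 1)(u - 5) / -3
  L_2(u) = (u - 1)(u - 2) / 12
Then f(u) = -13·L_0(u) - 37·L_1(u) - 181·L_2(u).
Expanding and collecting terms gives f(u) = -6u² - 6u - 1.
Check: f(5) = -181. ✓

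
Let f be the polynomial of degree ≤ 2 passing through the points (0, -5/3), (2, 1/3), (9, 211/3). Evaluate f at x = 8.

163/3

Write f(x) = ax^2 + bx + c. Substituting each data point gives a linear system:
  c = -5/3
  4a + 2b + c = 1/3
  81a + 9b + c = 211/3
Solving the system yields a = 1, b = -1, c = -5/3.
So f(x) = x^2 - x - 5/3.
Then f(8) = 163/3.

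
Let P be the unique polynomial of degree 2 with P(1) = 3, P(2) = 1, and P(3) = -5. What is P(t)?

Write P(t) = at^2 + bt + c. Substituting each data point gives a linear system:
  a + b + c = 3
  4a + 2b + c = 1
  9a + 3b + c = -5
Solving the system yields a = -2, b = 4, c = 1.
So P(t) = -2t^2 + 4t + 1.
Check: P(1) = 3. ✓

P(t) = -2t^2 + 4t + 1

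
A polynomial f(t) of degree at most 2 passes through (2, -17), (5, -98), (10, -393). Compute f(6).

Write f(t) = at^2 + bt + c. Substituting each data point gives a linear system:
  4a + 2b + c = -17
  25a + 5b + c = -98
  100a + 10b + c = -393
Solving the system yields a = -4, b = 1, c = -3.
So f(t) = -4t² + t - 3.
Then f(6) = -141.

-141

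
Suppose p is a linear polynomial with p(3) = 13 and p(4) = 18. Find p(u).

Write p(u) = au + b. Substituting each data point gives a linear system:
  3a + b = 13
  4a + b = 18
Solving the system yields a = 5, b = -2.
So p(u) = 5u - 2.
Check: p(3) = 13. ✓

p(u) = 5u - 2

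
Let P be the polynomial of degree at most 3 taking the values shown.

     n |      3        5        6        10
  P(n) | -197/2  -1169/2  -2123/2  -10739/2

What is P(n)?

P(n) = -6n^3 + 6n^2 + 3n + 1/2

Using the Lagrange interpolation formula with nodes 3, 5, 6, 10:
  L_0(n) = (n - 5)(n - 6)(n - 10) / -42
  L_1(n) = (n - 3)(n - 6)(n - 10) / 10
  L_2(n) = (n - 3)(n - 5)(n - 10) / -12
  L_3(n) = (n - 3)(n - 5)(n - 6) / 140
Then P(n) = -197/2·L_0(n) - 1169/2·L_1(n) - 2123/2·L_2(n) - 10739/2·L_3(n).
Expanding and collecting terms gives P(n) = -6n³ + 6n² + 3n + 1/2.
Check: P(6) = -2123/2. ✓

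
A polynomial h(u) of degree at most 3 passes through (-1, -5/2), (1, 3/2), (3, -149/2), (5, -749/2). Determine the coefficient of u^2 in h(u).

-1

Write h(u) = au^3 + bu^2 + cu + d. Substituting each data point gives a linear system:
  -a + b - c + d = -5/2
  a + b + c + d = 3/2
  27a + 9b + 3c + d = -149/2
  125a + 25b + 5c + d = -749/2
Solving the system yields a = -3, b = -1, c = 5, d = 1/2.
So h(u) = -3u^3 - u^2 + 5u + 1/2.
The coefficient of u^2 is -1.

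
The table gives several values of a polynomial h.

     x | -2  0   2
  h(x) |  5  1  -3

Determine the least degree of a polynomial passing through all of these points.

1

Forward differences of the values at x = -2, 0, 2:
  h  : 5  1  -3
  Δ  : -4  -4
  Δ^2: 0
The first differences are constant (-4) and nonzero, while all higher differences vanish, so the minimal degree is 1.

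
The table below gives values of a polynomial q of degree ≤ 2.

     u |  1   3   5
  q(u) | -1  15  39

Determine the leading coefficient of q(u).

1

Write q(u) = au^2 + bu + c. Substituting each data point gives a linear system:
  a + b + c = -1
  9a + 3b + c = 15
  25a + 5b + c = 39
Solving the system yields a = 1, b = 4, c = -6.
So q(u) = u^2 + 4u - 6.
The leading coefficient is 1.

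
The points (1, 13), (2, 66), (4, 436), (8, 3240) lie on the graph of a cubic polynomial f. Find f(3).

195

Using the Lagrange interpolation formula with nodes 1, 2, 4, 8:
  L_0(s) = (s - 2)(s - 4)(s - 8) / -21
  L_1(s) = (s - 1)(s - 4)(s - 8) / 12
  L_2(s) = (s - 1)(s - 2)(s - 8) / -24
  L_3(s) = (s - 1)(s - 2)(s - 4) / 168
Then f(s) = 13·L_0(s) + 66·L_1(s) + 436·L_2(s) + 3240·L_3(s).
Expanding and collecting terms gives f(s) = 6s^3 + 2s^2 + 5s.
Evaluating at s = 3: f(3) = 195.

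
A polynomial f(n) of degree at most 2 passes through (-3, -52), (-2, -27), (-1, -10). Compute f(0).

Write f(n) = an^2 + bn + c. Substituting each data point gives a linear system:
  9a - 3b + c = -52
  4a - 2b + c = -27
  a - b + c = -10
Solving the system yields a = -4, b = 5, c = -1.
So f(n) = -4n^2 + 5n - 1.
Then f(0) = -1.

-1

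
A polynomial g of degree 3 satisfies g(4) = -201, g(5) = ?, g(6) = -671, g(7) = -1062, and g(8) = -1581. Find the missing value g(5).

The 4 known points determine the degree-3 polynomial uniquely.
Write g(u) = au^3 + bu^2 + cu + d. Substituting each data point gives a linear system:
  64a + 16b + 4c + d = -201
  216a + 36b + 6c + d = -671
  343a + 49b + 7c + d = -1062
  512a + 64b + 8c + d = -1581
Solving the system yields a = -3, b = -1, c = 3, d = -5.
So g(u) = -3u^3 - u^2 + 3u - 5.
Then g(5) = -390.

-390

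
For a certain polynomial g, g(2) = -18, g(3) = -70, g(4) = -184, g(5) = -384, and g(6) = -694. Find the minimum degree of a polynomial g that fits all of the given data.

3

Forward differences of the values at s = 2, 3, 4, 5, 6:
  g  : -18  -70  -184  -384  -694
  Δ  : -52  -114  -200  -310
  Δ^2: -62  -86  -110
  Δ^3: -24  -24
  Δ^4: 0
The third differences are constant (-24) and nonzero, while all higher differences vanish, so the minimal degree is 3.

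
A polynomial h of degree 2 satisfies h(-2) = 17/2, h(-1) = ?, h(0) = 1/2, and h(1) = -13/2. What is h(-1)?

11/2

The 3 known points determine the degree-2 polynomial uniquely.
Write h(u) = au^2 + bu + c. Substituting each data point gives a linear system:
  4a - 2b + c = 17/2
  c = 1/2
  a + b + c = -13/2
Solving the system yields a = -1, b = -6, c = 1/2.
So h(u) = -u^2 - 6u + 1/2.
Then h(-1) = 11/2.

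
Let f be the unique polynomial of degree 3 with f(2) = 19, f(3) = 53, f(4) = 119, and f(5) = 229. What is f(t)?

Write f(t) = at^3 + bt^2 + ct + d. Substituting each data point gives a linear system:
  8a + 4b + 2c + d = 19
  27a + 9b + 3c + d = 53
  64a + 16b + 4c + d = 119
  125a + 25b + 5c + d = 229
Solving the system yields a = 2, b = -2, c = 6, d = -1.
So f(t) = 2t^3 - 2t^2 + 6t - 1.
Check: f(4) = 119. ✓

f(t) = 2t^3 - 2t^2 + 6t - 1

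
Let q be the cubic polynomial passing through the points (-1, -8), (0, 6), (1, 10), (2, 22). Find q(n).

Write q(n) = an^3 + bn^2 + cn + d. Substituting each data point gives a linear system:
  -a + b - c + d = -8
  d = 6
  a + b + c + d = 10
  8a + 4b + 2c + d = 22
Solving the system yields a = 3, b = -5, c = 6, d = 6.
So q(n) = 3n³ - 5n² + 6n + 6.
Check: q(2) = 22. ✓

q(n) = 3n^3 - 5n^2 + 6n + 6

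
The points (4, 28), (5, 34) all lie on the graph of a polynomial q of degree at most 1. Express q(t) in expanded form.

q(t) = 6t + 4

Using the Lagrange interpolation formula with nodes 4, 5:
  L_0(t) = (t - 5) / -1
  L_1(t) = (t - 4) / 1
Then q(t) = 28·L_0(t) + 34·L_1(t).
Expanding and collecting terms gives q(t) = 6t + 4.
Check: q(5) = 34. ✓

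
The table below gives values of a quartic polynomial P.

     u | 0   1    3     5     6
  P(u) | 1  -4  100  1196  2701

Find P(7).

Write P(u) = au^4 + bu^3 + cu^2 + du + e. Substituting each data point gives a linear system:
  e = 1
  a + b + c + d + e = -4
  81a + 27b + 9c + 3d + e = 100
  625a + 125b + 25c + 5d + e = 1196
  1296a + 216b + 36c + 6d + e = 2701
Solving the system yields a = 3, b = -6, c = 4, d = -6, e = 1.
So P(u) = 3u^4 - 6u^3 + 4u^2 - 6u + 1.
Then P(7) = 5300.

5300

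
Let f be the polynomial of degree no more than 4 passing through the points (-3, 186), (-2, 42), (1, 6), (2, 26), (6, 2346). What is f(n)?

Write f(n) = an^4 + bn^3 + cn^2 + dn + e. Substituting each data point gives a linear system:
  81a - 27b + 9c - 3d + e = 186
  16a - 8b + 4c - 2d + e = 42
  a + b + c + d + e = 6
  16a + 8b + 4c + 2d + e = 26
  1296a + 216b + 36c + 6d + e = 2346
Solving the system yields a = 2, b = -1, c = -1, d = 0, e = 6.
So f(n) = 2n^4 - n^3 - n^2 + 6.
Check: f(-2) = 42. ✓

f(n) = 2n^4 - n^3 - n^2 + 6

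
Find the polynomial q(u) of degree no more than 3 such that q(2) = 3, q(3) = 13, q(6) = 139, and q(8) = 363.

Write q(u) = au^3 + bu^2 + cu + d. Substituting each data point gives a linear system:
  8a + 4b + 2c + d = 3
  27a + 9b + 3c + d = 13
  216a + 36b + 6c + d = 139
  512a + 64b + 8c + d = 363
Solving the system yields a = 1, b = -3, c = 6, d = -5.
So q(u) = u³ - 3u² + 6u - 5.
Check: q(6) = 139. ✓

q(u) = u^3 - 3u^2 + 6u - 5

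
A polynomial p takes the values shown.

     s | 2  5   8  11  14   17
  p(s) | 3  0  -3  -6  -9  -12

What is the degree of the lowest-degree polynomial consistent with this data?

Forward differences of the values at s = 2, 5, 8, 11, 14, 17:
  p  : 3  0  -3  -6  -9  -12
  Δ  : -3  -3  -3  -3  -3
  Δ^2: 0  0  0  0
  Δ^3: 0  0  0
  Δ^4: 0  0
  Δ^5: 0
The first differences are constant (-3) and nonzero, while all higher differences vanish, so the minimal degree is 1.

1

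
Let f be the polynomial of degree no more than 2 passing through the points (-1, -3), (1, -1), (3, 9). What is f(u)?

f(u) = u^2 + u - 3

Using the Lagrange interpolation formula with nodes -1, 1, 3:
  L_0(u) = (u - 1)(u - 3) / 8
  L_1(u) = (u + 1)(u - 3) / -4
  L_2(u) = (u + 1)(u - 1) / 8
Then f(u) = -3·L_0(u) - 1·L_1(u) + 9·L_2(u).
Expanding and collecting terms gives f(u) = u^2 + u - 3.
Check: f(3) = 9. ✓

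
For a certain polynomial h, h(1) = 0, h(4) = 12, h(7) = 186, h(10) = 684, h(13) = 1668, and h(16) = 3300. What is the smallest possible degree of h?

Forward differences of the values at s = 1, 4, 7, 10, 13, 16:
  h  : 0  12  186  684  1668  3300
  Δ  : 12  174  498  984  1632
  Δ^2: 162  324  486  648
  Δ^3: 162  162  162
  Δ^4: 0  0
  Δ^5: 0
The third differences are constant (162) and nonzero, while all higher differences vanish, so the minimal degree is 3.

3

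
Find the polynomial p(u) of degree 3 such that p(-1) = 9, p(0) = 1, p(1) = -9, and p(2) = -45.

p(u) = -4u^3 - u^2 - 5u + 1

Write p(u) = au^3 + bu^2 + cu + d. Substituting each data point gives a linear system:
  -a + b - c + d = 9
  d = 1
  a + b + c + d = -9
  8a + 4b + 2c + d = -45
Solving the system yields a = -4, b = -1, c = -5, d = 1.
So p(u) = -4u^3 - u^2 - 5u + 1.
Check: p(0) = 1. ✓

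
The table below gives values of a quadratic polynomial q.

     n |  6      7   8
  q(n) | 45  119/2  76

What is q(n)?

Using the Lagrange interpolation formula with nodes 6, 7, 8:
  L_0(n) = (n - 7)(n - 8) / 2
  L_1(n) = (n - 6)(n - 8) / -1
  L_2(n) = (n - 6)(n - 7) / 2
Then q(n) = 45·L_0(n) + 119/2·L_1(n) + 76·L_2(n).
Expanding and collecting terms gives q(n) = n^2 + (3/2)n.
Check: q(6) = 45. ✓

q(n) = n^2 + (3/2)n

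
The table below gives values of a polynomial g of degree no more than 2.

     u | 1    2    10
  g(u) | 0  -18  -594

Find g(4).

-90

Write g(u) = au^2 + bu + c. Substituting each data point gives a linear system:
  a + b + c = 0
  4a + 2b + c = -18
  100a + 10b + c = -594
Solving the system yields a = -6, b = 0, c = 6.
So g(u) = -6u^2 + 6.
Then g(4) = -90.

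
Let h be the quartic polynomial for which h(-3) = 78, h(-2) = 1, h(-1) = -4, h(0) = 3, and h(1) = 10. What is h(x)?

h(x) = 2x^4 + 2x^3 - 2x^2 + 5x + 3

Write h(x) = ax^4 + bx^3 + cx^2 + dx + e. Substituting each data point gives a linear system:
  81a - 27b + 9c - 3d + e = 78
  16a - 8b + 4c - 2d + e = 1
  a - b + c - d + e = -4
  e = 3
  a + b + c + d + e = 10
Solving the system yields a = 2, b = 2, c = -2, d = 5, e = 3.
So h(x) = 2x^4 + 2x^3 - 2x^2 + 5x + 3.
Check: h(0) = 3. ✓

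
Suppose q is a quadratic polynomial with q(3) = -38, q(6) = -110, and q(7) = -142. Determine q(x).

Write q(x) = ax^2 + bx + c. Substituting each data point gives a linear system:
  9a + 3b + c = -38
  36a + 6b + c = -110
  49a + 7b + c = -142
Solving the system yields a = -2, b = -6, c = -2.
So q(x) = -2x^2 - 6x - 2.
Check: q(7) = -142. ✓

q(x) = -2x^2 - 6x - 2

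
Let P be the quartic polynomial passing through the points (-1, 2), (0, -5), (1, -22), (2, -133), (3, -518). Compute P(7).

-11758

Write P(s) = as^4 + bs^3 + cs^2 + ds + e. Substituting each data point gives a linear system:
  a - b + c - d + e = 2
  e = -5
  a + b + c + d + e = -22
  16a + 8b + 4c + 2d + e = -133
  81a + 27b + 9c + 3d + e = -518
Solving the system yields a = -4, b = -6, c = -1, d = -6, e = -5.
So P(s) = -4s⁴ - 6s³ - s² - 6s - 5.
Then P(7) = -11758.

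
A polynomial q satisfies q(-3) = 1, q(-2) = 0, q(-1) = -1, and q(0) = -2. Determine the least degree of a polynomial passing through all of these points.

1

Forward differences of the values at s = -3, -2, -1, 0:
  q  : 1  0  -1  -2
  Δ  : -1  -1  -1
  Δ^2: 0  0
  Δ^3: 0
The first differences are constant (-1) and nonzero, while all higher differences vanish, so the minimal degree is 1.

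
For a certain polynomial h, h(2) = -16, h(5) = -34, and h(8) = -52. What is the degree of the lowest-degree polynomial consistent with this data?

Forward differences of the values at u = 2, 5, 8:
  h  : -16  -34  -52
  Δ  : -18  -18
  Δ^2: 0
The first differences are constant (-18) and nonzero, while all higher differences vanish, so the minimal degree is 1.

1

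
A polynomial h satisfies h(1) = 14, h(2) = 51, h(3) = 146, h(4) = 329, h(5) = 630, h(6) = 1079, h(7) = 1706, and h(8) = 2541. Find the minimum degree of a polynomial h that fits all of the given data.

3

Forward differences of the values at t = 1, 2, 3, 4, 5, 6, 7, 8:
  h  : 14  51  146  329  630  1079  1706  2541
  Δ  : 37  95  183  301  449  627  835
  Δ^2: 58  88  118  148  178  208
  Δ^3: 30  30  30  30  30
  Δ^4: 0  0  0  0
  Δ^5: 0  0  0
  Δ^6: 0  0
  Δ^7: 0
The third differences are constant (30) and nonzero, while all higher differences vanish, so the minimal degree is 3.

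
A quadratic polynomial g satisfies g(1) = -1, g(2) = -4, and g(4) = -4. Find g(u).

g(u) = u^2 - 6u + 4

Write g(u) = au^2 + bu + c. Substituting each data point gives a linear system:
  a + b + c = -1
  4a + 2b + c = -4
  16a + 4b + c = -4
Solving the system yields a = 1, b = -6, c = 4.
So g(u) = u^2 - 6u + 4.
Check: g(1) = -1. ✓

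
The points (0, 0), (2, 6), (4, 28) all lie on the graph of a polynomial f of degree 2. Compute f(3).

Using the Lagrange interpolation formula with nodes 0, 2, 4:
  L_0(n) = (n - 2)(n - 4) / 8
  L_1(n) = n(n - 4) / -4
  L_2(n) = n(n - 2) / 8
Then f(n) = 0·L_0(n) + 6·L_1(n) + 28·L_2(n).
Expanding and collecting terms gives f(n) = 2n² - n.
Evaluating at n = 3: f(3) = 15.

15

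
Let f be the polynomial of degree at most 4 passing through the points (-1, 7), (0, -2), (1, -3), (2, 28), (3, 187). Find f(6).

3472

Forward differences of the values at t = -1, 0, 1, 2, 3:
  f  : 7  -2  -3  28  187
  Δ  : -9  -1  31  159
  Δ^2: 8  32  128
  Δ^3: 24  96
  Δ^4: 72
The fourth differences are constant, confirming degree 4.
Interpolating (Newton forward form) and evaluating at t = 6 gives f(6) = 3472.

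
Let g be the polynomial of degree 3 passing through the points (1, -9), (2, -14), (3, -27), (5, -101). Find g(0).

-6

Using the Lagrange interpolation formula with nodes 1, 2, 3, 5:
  L_0(n) = (n - 2)(n - 3)(n - 5) / -8
  L_1(n) = (n - 1)(n - 3)(n - 5) / 3
  L_2(n) = (n - 1)(n - 2)(n - 5) / -4
  L_3(n) = (n - 1)(n - 2)(n - 3) / 24
Then g(n) = -9·L_0(n) - 14·L_1(n) - 27·L_2(n) - 101·L_3(n).
Expanding and collecting terms gives g(n) = -n^3 + 2n^2 - 4n - 6.
Evaluating at n = 0: g(0) = -6.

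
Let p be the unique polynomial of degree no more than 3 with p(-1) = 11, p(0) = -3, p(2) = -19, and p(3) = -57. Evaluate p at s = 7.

-829

Using the Lagrange interpolation formula with nodes -1, 0, 2, 3:
  L_0(s) = s(s - 2)(s - 3) / -12
  L_1(s) = (s + 1)(s - 2)(s - 3) / 6
  L_2(s) = (s + 1)s(s - 3) / -6
  L_3(s) = (s + 1)s(s - 2) / 12
Then p(s) = 11·L_0(s) - 3·L_1(s) - 19·L_2(s) - 57·L_3(s).
Expanding and collecting terms gives p(s) = -3s^3 + 5s^2 - 6s - 3.
Evaluating at s = 7: p(7) = -829.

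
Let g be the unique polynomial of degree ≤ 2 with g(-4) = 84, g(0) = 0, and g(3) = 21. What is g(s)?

g(s) = 4s^2 - 5s

Using the Lagrange interpolation formula with nodes -4, 0, 3:
  L_0(s) = s(s - 3) / 28
  L_1(s) = (s + 4)(s - 3) / -12
  L_2(s) = (s + 4)s / 21
Then g(s) = 84·L_0(s) + 0·L_1(s) + 21·L_2(s).
Expanding and collecting terms gives g(s) = 4s² - 5s.
Check: g(3) = 21. ✓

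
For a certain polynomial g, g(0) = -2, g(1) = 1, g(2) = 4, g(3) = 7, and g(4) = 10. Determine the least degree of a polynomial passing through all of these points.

Forward differences of the values at t = 0, 1, 2, 3, 4:
  g  : -2  1  4  7  10
  Δ  : 3  3  3  3
  Δ^2: 0  0  0
  Δ^3: 0  0
  Δ^4: 0
The first differences are constant (3) and nonzero, while all higher differences vanish, so the minimal degree is 1.

1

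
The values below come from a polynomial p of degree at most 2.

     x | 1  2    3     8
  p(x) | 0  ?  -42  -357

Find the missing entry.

The 3 known points determine the degree-2 polynomial uniquely.
Write p(x) = ax^2 + bx + c. Substituting each data point gives a linear system:
  a + b + c = 0
  9a + 3b + c = -42
  64a + 8b + c = -357
Solving the system yields a = -6, b = 3, c = 3.
So p(x) = -6x² + 3x + 3.
Then p(2) = -15.

-15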